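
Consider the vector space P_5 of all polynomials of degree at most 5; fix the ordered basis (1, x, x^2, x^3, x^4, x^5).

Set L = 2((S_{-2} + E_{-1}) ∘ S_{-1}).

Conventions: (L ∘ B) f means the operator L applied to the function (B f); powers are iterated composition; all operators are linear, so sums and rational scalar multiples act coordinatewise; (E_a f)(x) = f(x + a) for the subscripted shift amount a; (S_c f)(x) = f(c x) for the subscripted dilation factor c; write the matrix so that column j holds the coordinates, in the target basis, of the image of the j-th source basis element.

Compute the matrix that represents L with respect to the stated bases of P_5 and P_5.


the matrix is [[4, 2, 2, 2, 2, 2]; [0, 2, -4, -6, -8, -10]; [0, 0, 10, 6, 12, 20]; [0, 0, 0, 14, -8, -20]; [0, 0, 0, 0, 34, 10]; [0, 0, 0, 0, 0, 62]] (rows listed top to bottom)

image of 1: 4
image of x: 2x + 2
image of x^2: 10x^2 - 4x + 2
image of x^3: 14x^3 + 6x^2 - 6x + 2
image of x^4: 34x^4 - 8x^3 + 12x^2 - 8x + 2
image of x^5: 62x^5 + 10x^4 - 20x^3 + 20x^2 - 10x + 2
each image's coordinates form column j of the matrix


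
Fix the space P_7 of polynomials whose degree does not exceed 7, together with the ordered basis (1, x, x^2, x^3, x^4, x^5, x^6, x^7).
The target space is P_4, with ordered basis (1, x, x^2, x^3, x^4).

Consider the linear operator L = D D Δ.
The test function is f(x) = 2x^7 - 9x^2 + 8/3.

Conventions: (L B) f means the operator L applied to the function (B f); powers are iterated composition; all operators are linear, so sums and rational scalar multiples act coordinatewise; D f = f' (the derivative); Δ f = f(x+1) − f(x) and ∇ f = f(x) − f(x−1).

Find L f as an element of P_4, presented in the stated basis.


Δ f = 14x^6 + 42x^5 + 70x^4 + 70x^3 + 42x^2 - 4x - 7
D Δ f = 84x^5 + 210x^4 + 280x^3 + 210x^2 + 84x - 4
D D Δ f = 420x^4 + 840x^3 + 840x^2 + 420x + 84

the result is g(x) = 420x^4 + 840x^3 + 840x^2 + 420x + 84


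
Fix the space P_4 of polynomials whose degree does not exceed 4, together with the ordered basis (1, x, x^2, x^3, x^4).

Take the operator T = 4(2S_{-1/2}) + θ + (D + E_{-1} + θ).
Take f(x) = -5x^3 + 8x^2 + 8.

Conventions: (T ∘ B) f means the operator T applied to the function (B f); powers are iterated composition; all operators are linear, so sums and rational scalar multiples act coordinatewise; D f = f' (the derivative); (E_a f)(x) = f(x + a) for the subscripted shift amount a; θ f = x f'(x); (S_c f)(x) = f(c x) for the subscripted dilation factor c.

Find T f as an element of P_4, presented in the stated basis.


g(x) = -30x^3 + 56x^2 - 15x + 85

S_{-1/2} f = (5/8)x^3 + 2x^2 + 8
(2S_{-1/2}) f = (5/4)x^3 + 4x^2 + 16
(4(2S_{-1/2})) f = 5x^3 + 16x^2 + 64
θ f = -15x^3 + 16x^2
D f = -15x^2 + 16x
E_{-1} f = -5x^3 + 23x^2 - 31x + 21
θ f = -15x^3 + 16x^2
(D + E_{-1} + θ) f = -20x^3 + 24x^2 - 15x + 21
(4(2S_{-1/2}) + θ + (D + E_{-1} + θ)) f = -30x^3 + 56x^2 - 15x + 85


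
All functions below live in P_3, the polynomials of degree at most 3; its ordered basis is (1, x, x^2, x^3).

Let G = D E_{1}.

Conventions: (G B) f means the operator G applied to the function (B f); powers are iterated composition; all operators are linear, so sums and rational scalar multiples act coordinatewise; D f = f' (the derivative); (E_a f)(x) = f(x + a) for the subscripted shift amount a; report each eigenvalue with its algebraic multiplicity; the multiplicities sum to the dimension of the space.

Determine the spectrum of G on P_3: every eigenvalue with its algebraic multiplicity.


λ = 0 (multiplicity 4)

image of 1: 0
image of x: 1
image of x^2: 2x + 2
image of x^3: 3x^2 + 6x + 3
the matrix is upper triangular; its diagonal is (0, 0, 0, 0)
for a triangular matrix the eigenvalues are the diagonal entries, with algebraic multiplicity their repetition count


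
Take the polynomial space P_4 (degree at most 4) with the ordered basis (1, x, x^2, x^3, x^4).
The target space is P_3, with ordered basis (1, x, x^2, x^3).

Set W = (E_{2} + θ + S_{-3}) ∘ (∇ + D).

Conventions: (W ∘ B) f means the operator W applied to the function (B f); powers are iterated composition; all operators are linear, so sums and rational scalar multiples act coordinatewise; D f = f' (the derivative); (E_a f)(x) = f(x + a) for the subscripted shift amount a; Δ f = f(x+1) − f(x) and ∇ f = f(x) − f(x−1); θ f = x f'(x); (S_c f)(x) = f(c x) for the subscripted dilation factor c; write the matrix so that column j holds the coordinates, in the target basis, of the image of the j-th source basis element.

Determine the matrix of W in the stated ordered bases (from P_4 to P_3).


image of 1: 0
image of x: 4
image of x^2: -4x + 6
image of x^3: 72x^2 + 27x + 20
image of x^4: -184x^3 - 24x^2 + 68x + 46
each image's coordinates form column j of the matrix

the matrix is [[0, 4, 6, 20, 46]; [0, 0, -4, 27, 68]; [0, 0, 0, 72, -24]; [0, 0, 0, 0, -184]] (rows listed top to bottom)


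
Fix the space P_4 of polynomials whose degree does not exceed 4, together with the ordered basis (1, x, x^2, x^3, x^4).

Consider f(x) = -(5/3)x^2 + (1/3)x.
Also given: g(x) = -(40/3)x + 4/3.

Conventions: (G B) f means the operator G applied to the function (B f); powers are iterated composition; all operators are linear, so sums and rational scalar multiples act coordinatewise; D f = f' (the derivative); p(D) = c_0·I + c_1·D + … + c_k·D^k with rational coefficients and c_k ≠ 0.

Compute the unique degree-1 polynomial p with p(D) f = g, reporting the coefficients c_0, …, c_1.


p(D) = 4·D, i.e. c_0 = 0, c_1 = 4

D^0 f = -(5/3)x^2 + (1/3)x
D^1 f = -(10/3)x + 1/3
matching coefficients of g against c_0 f + c_1 Df + … from the top degree down determines the c_i
solution: c_0 = 0, c_1 = 4


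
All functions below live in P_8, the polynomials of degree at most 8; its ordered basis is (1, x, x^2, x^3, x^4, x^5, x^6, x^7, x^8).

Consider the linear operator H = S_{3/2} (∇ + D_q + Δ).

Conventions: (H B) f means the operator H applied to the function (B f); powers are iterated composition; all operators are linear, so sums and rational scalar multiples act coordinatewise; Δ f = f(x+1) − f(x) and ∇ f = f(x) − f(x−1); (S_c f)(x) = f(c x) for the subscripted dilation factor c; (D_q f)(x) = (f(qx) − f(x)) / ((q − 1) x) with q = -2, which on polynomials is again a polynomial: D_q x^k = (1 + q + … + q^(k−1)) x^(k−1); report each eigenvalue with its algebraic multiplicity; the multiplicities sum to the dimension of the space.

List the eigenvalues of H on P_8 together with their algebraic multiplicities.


λ = 0 (multiplicity 9)

image of 1: 0
image of x: 3
image of x^2: (9/2)x
image of x^3: (81/4)x^2 + 2
image of x^4: (81/8)x^3 + 12x
image of x^5: (1701/16)x^4 + 45x^2 + 2
image of x^6: -(2187/32)x^5 + 135x^3 + 18x
image of x^7: (41553/64)x^6 + (2835/8)x^4 + (189/2)x^2 + 2
image of x^8: -(150903/128)x^7 + (1701/2)x^5 + 378x^3 + 24x
the matrix is upper triangular; its diagonal is (0, 0, 0, 0, 0, 0, 0, 0, 0)
for a triangular matrix the eigenvalues are the diagonal entries, with algebraic multiplicity their repetition count


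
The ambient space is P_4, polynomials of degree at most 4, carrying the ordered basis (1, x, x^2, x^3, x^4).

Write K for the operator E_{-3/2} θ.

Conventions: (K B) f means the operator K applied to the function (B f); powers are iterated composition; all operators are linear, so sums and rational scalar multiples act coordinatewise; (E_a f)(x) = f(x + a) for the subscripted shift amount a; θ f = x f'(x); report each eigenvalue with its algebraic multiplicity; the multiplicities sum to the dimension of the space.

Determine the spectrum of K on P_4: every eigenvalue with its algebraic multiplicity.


λ = 0 (multiplicity 1), λ = 1 (multiplicity 1), λ = 2 (multiplicity 1), λ = 3 (multiplicity 1), λ = 4 (multiplicity 1)

image of 1: 0
image of x: x - 3/2
image of x^2: 2x^2 - 6x + 9/2
image of x^3: 3x^3 - (27/2)x^2 + (81/4)x - 81/8
image of x^4: 4x^4 - 24x^3 + 54x^2 - 54x + 81/4
the matrix is upper triangular; its diagonal is (0, 1, 2, 3, 4)
for a triangular matrix the eigenvalues are the diagonal entries, with algebraic multiplicity their repetition count


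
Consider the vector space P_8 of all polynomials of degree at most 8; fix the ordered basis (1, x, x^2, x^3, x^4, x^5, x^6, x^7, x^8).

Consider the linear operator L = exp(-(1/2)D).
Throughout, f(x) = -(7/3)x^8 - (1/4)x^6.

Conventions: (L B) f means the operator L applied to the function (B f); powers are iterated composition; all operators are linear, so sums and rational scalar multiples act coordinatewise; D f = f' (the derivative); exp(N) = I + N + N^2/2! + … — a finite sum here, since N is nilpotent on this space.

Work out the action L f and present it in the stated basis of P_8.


order-1 term: (28/3)x^7 + (3/4)x^5
order-2 term: -(49/3)x^6 - (15/16)x^4
order-3 term: (49/3)x^5 + (5/8)x^3
order-4 term: -(245/24)x^4 - (15/64)x^2
order-5 term: (49/12)x^3 + (3/64)x
order-6 term: -(49/48)x^2 - 1/256
order-7 term: (7/48)x
order-8 term: -7/768
the series for exp(-(1/2)D) f terminates at order 8
exp(-(1/2)D) f = -(7/3)x^8 + (28/3)x^7 - (199/12)x^6 + (205/12)x^5 - (535/48)x^4 + (113/24)x^3 - (241/192)x^2 + (37/192)x - 5/384

the image equals g(x) = -(7/3)x^8 + (28/3)x^7 - (199/12)x^6 + (205/12)x^5 - (535/48)x^4 + (113/24)x^3 - (241/192)x^2 + (37/192)x - 5/384


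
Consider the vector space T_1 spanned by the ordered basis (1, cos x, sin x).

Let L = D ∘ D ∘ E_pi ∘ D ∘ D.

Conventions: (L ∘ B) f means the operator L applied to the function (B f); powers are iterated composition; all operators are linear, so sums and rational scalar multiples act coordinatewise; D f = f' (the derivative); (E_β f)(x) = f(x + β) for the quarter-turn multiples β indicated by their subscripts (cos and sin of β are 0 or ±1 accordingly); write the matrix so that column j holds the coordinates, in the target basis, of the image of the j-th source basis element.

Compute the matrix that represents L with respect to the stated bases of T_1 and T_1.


the matrix is [[0, 0, 0]; [0, -1, 0]; [0, 0, -1]] (rows listed top to bottom)

image of 1: 0
image of cos x: -cos x
image of sin x: -sin x
each image's coordinates form column j of the matrix


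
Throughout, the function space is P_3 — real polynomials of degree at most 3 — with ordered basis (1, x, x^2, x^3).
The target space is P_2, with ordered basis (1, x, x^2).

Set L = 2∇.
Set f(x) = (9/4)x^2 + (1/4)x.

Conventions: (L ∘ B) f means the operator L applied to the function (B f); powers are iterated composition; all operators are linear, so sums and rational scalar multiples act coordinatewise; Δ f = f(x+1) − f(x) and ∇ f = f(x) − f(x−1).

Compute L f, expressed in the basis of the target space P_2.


g(x) = 9x - 4

∇ f = (9/2)x - 2
(2∇) f = 9x - 4


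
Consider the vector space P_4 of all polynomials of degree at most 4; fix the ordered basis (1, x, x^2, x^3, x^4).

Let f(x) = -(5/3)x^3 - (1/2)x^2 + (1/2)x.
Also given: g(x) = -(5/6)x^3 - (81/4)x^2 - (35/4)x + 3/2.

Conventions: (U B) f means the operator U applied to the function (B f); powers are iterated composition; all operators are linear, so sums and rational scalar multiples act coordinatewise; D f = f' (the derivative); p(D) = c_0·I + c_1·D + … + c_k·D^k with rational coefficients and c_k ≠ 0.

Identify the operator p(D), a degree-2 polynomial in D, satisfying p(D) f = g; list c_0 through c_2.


D^0 f = -(5/3)x^3 - (1/2)x^2 + (1/2)x
D^1 f = -5x^2 - x + 1/2
D^2 f = -10x - 1
matching coefficients of g against c_0 f + c_1 Df + … from the top degree down determines the c_i
solution: c_0 = 1/2, c_1 = 4, c_2 = 1/2

p(D) = (1/2)·I + 4·D + (1/2)·D^2, i.e. c_0 = 1/2, c_1 = 4, c_2 = 1/2


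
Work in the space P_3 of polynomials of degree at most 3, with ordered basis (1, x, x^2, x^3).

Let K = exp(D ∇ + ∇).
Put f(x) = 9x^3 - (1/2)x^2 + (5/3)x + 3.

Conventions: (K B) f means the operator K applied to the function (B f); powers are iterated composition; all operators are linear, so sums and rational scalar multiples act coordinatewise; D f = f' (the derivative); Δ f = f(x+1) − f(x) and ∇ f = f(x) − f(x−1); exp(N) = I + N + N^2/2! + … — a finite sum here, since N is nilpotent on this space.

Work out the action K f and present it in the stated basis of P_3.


order-1 term: 27x^2 + 26x - 101/6
order-2 term: 27x + 53/2
order-3 term: 9
the series for exp(D ∇ + ∇) f terminates at order 3
exp(D ∇ + ∇) f = 9x^3 + (53/2)x^2 + (164/3)x + 65/3

the result is g(x) = 9x^3 + (53/2)x^2 + (164/3)x + 65/3


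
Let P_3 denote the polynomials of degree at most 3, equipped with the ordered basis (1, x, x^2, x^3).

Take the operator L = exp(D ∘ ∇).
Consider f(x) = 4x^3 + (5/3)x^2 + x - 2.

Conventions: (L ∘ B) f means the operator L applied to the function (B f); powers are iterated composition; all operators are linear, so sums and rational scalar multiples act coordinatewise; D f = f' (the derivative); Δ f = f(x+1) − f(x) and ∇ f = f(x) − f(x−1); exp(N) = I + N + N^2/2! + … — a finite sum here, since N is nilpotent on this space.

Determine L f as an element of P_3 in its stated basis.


order-1 term: 24x - 26/3
the series for exp(D ∘ ∇) f terminates at order 1
exp(D ∘ ∇) f = 4x^3 + (5/3)x^2 + 25x - 32/3

the result is g(x) = 4x^3 + (5/3)x^2 + 25x - 32/3


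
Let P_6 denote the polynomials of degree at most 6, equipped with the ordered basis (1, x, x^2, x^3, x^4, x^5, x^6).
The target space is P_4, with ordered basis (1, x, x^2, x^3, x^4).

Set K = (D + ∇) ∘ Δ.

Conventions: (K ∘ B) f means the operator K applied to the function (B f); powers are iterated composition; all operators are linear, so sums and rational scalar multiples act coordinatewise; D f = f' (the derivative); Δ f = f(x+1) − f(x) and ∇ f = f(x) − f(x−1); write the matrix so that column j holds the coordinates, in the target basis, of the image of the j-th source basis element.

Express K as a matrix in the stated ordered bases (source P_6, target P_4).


the matrix is [[0, 0, 4, 3, 6, 5, 8]; [0, 0, 0, 12, 12, 30, 30]; [0, 0, 0, 0, 24, 30, 90]; [0, 0, 0, 0, 0, 40, 60]; [0, 0, 0, 0, 0, 0, 60]] (rows listed top to bottom)

image of 1: 0
image of x: 0
image of x^2: 4
image of x^3: 12x + 3
image of x^4: 24x^2 + 12x + 6
image of x^5: 40x^3 + 30x^2 + 30x + 5
image of x^6: 60x^4 + 60x^3 + 90x^2 + 30x + 8
each image's coordinates form column j of the matrix


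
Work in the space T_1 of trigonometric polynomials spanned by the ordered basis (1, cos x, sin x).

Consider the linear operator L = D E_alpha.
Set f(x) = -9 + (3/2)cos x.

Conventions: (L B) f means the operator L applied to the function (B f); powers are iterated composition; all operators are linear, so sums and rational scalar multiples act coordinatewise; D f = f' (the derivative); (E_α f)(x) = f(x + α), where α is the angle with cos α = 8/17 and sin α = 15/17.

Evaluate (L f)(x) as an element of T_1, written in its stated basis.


E_alpha f = -9 + (12/17)cos x - (45/34)sin x
D E_alpha f = -(45/34)cos x - (12/17)sin x

the image equals g(x) = -(45/34)cos x - (12/17)sin x


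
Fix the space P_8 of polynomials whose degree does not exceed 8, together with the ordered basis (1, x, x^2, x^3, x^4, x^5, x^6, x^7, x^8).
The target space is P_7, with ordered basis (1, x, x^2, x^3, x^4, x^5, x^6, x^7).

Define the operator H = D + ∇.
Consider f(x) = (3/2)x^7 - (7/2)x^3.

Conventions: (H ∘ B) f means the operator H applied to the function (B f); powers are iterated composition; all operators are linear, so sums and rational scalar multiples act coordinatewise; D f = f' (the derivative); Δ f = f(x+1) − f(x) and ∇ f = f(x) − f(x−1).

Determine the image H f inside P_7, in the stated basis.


D f = (21/2)x^6 - (21/2)x^2
∇ f = (21/2)x^6 - (63/2)x^5 + (105/2)x^4 - (105/2)x^3 + 21x^2 - 2
(D + ∇) f = 21x^6 - (63/2)x^5 + (105/2)x^4 - (105/2)x^3 + (21/2)x^2 - 2

the image equals g(x) = 21x^6 - (63/2)x^5 + (105/2)x^4 - (105/2)x^3 + (21/2)x^2 - 2


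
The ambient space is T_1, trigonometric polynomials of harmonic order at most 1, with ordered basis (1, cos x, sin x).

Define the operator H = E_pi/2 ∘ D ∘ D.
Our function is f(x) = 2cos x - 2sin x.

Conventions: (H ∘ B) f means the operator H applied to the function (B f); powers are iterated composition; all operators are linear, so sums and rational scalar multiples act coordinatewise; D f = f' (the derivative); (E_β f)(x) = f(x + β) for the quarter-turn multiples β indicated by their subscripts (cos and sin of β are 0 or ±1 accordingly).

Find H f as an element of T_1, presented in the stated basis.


g(x) = 2cos x + 2sin x

D f = -2cos x - 2sin x
D D f = -2cos x + 2sin x
E_pi/2 D D f = 2cos x + 2sin x


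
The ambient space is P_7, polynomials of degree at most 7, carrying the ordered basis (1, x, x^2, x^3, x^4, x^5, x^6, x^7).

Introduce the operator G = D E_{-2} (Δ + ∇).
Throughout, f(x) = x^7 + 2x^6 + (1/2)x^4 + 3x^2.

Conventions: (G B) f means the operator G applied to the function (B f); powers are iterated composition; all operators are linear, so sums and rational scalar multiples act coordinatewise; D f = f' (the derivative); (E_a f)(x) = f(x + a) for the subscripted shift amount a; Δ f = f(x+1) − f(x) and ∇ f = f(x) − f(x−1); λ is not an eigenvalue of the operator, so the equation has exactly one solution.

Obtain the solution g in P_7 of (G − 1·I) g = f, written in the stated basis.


write g with unknown coordinates in the stated basis and equate coefficients in (G − 1·I) g = f
solving from the highest basis element down gives g = -x^7 - 2x^6 - 84x^5 + (1439/2)x^4 - 6040x^3 + 42705x^2 - 190596x + 426400
check: G g = -84x^5 + 720x^4 - 6040x^3 + 42708x^2 - 190596x + 426400
so G g − 1·g = x^7 + 2x^6 + (1/2)x^4 + 3x^2 = f ✓

g(x) = -x^7 - 2x^6 - 84x^5 + (1439/2)x^4 - 6040x^3 + 42705x^2 - 190596x + 426400


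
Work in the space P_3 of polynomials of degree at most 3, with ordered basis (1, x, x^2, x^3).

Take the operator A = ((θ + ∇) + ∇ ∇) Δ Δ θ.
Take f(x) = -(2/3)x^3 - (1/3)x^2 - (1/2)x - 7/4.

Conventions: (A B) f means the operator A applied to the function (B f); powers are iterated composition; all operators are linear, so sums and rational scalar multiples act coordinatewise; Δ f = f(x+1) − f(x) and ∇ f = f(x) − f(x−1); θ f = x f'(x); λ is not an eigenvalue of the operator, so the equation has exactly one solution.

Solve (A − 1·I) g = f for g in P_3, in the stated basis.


the result is g(x) = (2/3)x^3 + (1/3)x^2 + (25/2)x + 55/4

write g with unknown coordinates in the stated basis and equate coefficients in (A − 1·I) g = f
solving from the highest basis element down gives g = (2/3)x^3 + (1/3)x^2 + (25/2)x + 55/4
check: A g = 12x + 12
so A g − 1·g = -(2/3)x^3 - (1/3)x^2 - (1/2)x - 7/4 = f ✓


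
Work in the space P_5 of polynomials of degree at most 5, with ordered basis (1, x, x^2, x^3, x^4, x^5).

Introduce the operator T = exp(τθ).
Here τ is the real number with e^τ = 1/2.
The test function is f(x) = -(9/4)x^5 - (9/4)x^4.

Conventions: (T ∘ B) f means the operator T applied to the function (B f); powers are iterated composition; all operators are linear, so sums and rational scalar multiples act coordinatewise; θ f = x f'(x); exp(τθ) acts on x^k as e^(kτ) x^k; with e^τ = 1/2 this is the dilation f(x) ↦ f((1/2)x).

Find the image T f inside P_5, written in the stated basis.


exp(τθ) x^k = e^(kτ) x^k; with e^τ = 1/2 this sends x^k to (1/2)^k x^k
x^4 ↦ 1/16 x^4
x^5 ↦ 1/32 x^5
applying this coordinatewise to f: exp(τθ) f = -(9/128)x^5 - (9/64)x^4

the result is g(x) = -(9/128)x^5 - (9/64)x^4


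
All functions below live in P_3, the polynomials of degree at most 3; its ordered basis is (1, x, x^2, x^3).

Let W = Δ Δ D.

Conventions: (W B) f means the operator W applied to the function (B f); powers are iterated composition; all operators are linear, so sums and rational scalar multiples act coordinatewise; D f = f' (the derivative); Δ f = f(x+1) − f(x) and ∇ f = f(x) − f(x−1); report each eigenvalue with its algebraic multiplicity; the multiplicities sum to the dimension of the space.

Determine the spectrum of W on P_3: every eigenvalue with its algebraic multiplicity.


λ = 0 (multiplicity 4)

image of 1: 0
image of x: 0
image of x^2: 0
image of x^3: 6
the matrix is upper triangular; its diagonal is (0, 0, 0, 0)
for a triangular matrix the eigenvalues are the diagonal entries, with algebraic multiplicity their repetition count


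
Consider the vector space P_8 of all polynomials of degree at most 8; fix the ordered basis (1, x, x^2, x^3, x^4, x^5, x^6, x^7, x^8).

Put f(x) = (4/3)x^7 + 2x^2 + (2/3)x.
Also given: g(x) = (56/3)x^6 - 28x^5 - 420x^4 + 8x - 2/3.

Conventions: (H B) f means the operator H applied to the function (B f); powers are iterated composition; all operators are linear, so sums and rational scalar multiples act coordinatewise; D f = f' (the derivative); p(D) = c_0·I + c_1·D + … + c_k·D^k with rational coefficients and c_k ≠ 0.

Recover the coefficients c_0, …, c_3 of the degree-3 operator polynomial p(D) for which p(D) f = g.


p(D) = 2·D − (1/2)·D^2 − (3/2)·D^3, i.e. c_0 = 0, c_1 = 2, c_2 = -1/2, c_3 = -3/2

D^0 f = (4/3)x^7 + 2x^2 + (2/3)x
D^1 f = (28/3)x^6 + 4x + 2/3
D^2 f = 56x^5 + 4
D^3 f = 280x^4
matching coefficients of g against c_0 f + c_1 Df + … from the top degree down determines the c_i
solution: c_0 = 0, c_1 = 2, c_2 = -1/2, c_3 = -3/2


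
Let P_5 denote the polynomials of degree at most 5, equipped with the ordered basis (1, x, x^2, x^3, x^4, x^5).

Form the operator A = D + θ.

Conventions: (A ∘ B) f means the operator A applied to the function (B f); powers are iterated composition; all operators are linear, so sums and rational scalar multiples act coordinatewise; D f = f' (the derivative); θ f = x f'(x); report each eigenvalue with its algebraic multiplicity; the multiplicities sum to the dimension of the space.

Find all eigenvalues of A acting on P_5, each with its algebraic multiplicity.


image of 1: 0
image of x: x + 1
image of x^2: 2x^2 + 2x
image of x^3: 3x^3 + 3x^2
image of x^4: 4x^4 + 4x^3
image of x^5: 5x^5 + 5x^4
the matrix is upper triangular; its diagonal is (0, 1, 2, 3, 4, 5)
for a triangular matrix the eigenvalues are the diagonal entries, with algebraic multiplicity their repetition count

λ = 0 (multiplicity 1), λ = 1 (multiplicity 1), λ = 2 (multiplicity 1), λ = 3 (multiplicity 1), λ = 4 (multiplicity 1), λ = 5 (multiplicity 1)


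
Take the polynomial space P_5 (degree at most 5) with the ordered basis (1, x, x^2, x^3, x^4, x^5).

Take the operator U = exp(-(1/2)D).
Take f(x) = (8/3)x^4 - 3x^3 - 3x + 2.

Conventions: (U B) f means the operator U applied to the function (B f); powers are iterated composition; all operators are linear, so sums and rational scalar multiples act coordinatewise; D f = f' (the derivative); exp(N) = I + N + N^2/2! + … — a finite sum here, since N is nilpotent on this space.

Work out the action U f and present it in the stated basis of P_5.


the image equals g(x) = (8/3)x^4 - (25/3)x^3 + (17/2)x^2 - (79/12)x + 97/24

order-1 term: -(16/3)x^3 + (9/2)x^2 + 3/2
order-2 term: 4x^2 - (9/4)x
order-3 term: -(4/3)x + 3/8
order-4 term: 1/6
the series for exp(-(1/2)D) f terminates at order 4
exp(-(1/2)D) f = (8/3)x^4 - (25/3)x^3 + (17/2)x^2 - (79/12)x + 97/24


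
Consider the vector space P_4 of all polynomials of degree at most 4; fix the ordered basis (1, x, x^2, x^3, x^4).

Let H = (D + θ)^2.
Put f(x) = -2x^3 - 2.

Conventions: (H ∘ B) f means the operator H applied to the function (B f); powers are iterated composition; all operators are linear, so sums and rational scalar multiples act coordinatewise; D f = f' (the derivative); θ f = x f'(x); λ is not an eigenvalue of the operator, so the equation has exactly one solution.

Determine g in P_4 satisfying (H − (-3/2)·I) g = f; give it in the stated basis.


the result is g(x) = -(4/21)x^3 + (40/77)x^2 - (304/385)x - 1732/1155

write g with unknown coordinates in the stated basis and equate coefficients in (H − (-3/2)·I) g = f
solving from the highest basis element down gives g = -(4/21)x^3 + (40/77)x^2 - (304/385)x - 1732/1155
check: H g = -(12/7)x^3 - (60/77)x^2 + (456/385)x + 96/385
so H g − (-3/2)·g = -2x^3 - 2 = f ✓


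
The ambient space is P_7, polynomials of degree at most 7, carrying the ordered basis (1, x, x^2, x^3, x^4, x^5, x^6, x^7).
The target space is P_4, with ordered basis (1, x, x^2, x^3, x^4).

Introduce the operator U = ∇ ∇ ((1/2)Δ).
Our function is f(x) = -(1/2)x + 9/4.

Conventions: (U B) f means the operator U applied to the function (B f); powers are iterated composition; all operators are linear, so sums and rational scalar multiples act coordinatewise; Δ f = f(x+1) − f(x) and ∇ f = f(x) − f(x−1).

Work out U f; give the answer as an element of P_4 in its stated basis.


the result is g(x) = 0

Δ f = -1/2
((1/2)Δ) f = -1/4
∇ ((1/2)Δ) f = 0
∇ ∇ ((1/2)Δ) f = 0


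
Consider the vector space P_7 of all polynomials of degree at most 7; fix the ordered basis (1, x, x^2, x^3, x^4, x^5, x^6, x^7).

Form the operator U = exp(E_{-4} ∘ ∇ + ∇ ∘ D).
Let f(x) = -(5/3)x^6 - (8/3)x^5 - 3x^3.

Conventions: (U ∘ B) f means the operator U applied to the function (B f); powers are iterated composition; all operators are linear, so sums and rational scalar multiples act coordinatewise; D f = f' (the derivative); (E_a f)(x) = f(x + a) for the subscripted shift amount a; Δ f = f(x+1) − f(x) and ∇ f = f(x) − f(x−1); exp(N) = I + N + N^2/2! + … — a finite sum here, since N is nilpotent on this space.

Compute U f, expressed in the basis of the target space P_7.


g(x) = -(5/3)x^6 - (38/3)x^5 + (410/3)x^4 - (3329/3)x^3 - (1042/3)x^2 + 25844x - 186493/3

order-1 term: -10x^5 + (485/3)x^4 - (5240/3)x^3 + (22708/3)x^2 - (48091/3)x + 40325/3
order-2 term: -25x^4 + (2020/3)x^3 - 8915x^2 + (161363/3)x - 375436/3
order-3 term: -(100/3)x^3 + (3070/3)x^2 - 12590x + 164371/3
order-4 term: -25x^2 + (2060/3)x - 16265/3
order-5 term: -10x + 517/3
order-6 term: -5/3
the series for exp(E_{-4} ∘ ∇ + ∇ ∘ D) f terminates at order 6
exp(E_{-4} ∘ ∇ + ∇ ∘ D) f = -(5/3)x^6 - (38/3)x^5 + (410/3)x^4 - (3329/3)x^3 - (1042/3)x^2 + 25844x - 186493/3


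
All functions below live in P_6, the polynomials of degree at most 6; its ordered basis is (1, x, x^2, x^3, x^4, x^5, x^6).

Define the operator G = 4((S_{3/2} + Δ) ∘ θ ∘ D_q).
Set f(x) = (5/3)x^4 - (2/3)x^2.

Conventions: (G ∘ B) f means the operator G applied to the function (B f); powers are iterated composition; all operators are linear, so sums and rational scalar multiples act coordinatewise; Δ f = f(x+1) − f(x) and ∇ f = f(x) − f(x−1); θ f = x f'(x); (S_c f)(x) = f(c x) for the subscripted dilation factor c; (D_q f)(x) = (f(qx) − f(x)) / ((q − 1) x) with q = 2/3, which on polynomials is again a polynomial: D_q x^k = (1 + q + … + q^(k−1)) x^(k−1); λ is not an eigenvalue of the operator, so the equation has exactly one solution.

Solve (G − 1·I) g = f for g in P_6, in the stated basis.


the result is g(x) = -(5/3)x^4 - (325/2)x^3 - (56869/9)x^2 - (619390/9)x - 404260/9

write g with unknown coordinates in the stated basis and equate coefficients in (G − 1·I) g = f
solving from the highest basis element down gives g = -(5/3)x^4 - (325/2)x^3 - (56869/9)x^2 - (619390/9)x - 404260/9
check: G g = -(325/2)x^3 - (56875/9)x^2 - (619390/9)x - 404260/9
so G g − 1·g = (5/3)x^4 - (2/3)x^2 = f ✓


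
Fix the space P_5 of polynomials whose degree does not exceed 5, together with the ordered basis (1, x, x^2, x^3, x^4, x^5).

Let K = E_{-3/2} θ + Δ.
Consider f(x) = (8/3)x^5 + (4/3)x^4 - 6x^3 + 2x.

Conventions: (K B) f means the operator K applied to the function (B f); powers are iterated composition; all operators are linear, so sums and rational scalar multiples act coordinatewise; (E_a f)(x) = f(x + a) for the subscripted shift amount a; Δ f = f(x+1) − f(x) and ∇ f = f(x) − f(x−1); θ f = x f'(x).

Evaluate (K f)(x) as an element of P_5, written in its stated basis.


the result is g(x) = (40/3)x^5 - (244/3)x^4 + 282x^3 - (841/3)x^2 + (440/3)x - 33/2

θ f = (40/3)x^5 + (16/3)x^4 - 18x^3 + 2x
E_{-3/2} θ f = (40/3)x^5 - (284/3)x^4 + 250x^3 - 297x^2 + 146x - 33/2
Δ f = (40/3)x^4 + 32x^3 + (50/3)x^2 + (2/3)x
(E_{-3/2} θ + Δ) f = (40/3)x^5 - (244/3)x^4 + 282x^3 - (841/3)x^2 + (440/3)x - 33/2


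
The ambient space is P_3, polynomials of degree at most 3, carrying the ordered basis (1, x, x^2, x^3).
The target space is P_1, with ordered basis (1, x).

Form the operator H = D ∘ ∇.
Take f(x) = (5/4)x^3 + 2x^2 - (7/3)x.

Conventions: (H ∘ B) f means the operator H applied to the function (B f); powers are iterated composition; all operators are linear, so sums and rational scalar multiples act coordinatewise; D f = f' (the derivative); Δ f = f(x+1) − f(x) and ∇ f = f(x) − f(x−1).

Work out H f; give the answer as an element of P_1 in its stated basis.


the image equals g(x) = (15/2)x + 1/4

∇ f = (15/4)x^2 + (1/4)x - 37/12
D ∇ f = (15/2)x + 1/4


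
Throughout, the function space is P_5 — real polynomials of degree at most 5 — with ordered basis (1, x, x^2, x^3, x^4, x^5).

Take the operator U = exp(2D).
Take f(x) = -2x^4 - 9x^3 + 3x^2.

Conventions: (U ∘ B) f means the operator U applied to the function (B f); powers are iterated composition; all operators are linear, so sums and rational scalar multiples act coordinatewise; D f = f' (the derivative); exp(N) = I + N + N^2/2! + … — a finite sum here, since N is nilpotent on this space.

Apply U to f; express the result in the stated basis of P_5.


order-1 term: -16x^3 - 54x^2 + 12x
order-2 term: -48x^2 - 108x + 12
order-3 term: -64x - 72
order-4 term: -32
the series for exp(2D) f terminates at order 4
exp(2D) f = -2x^4 - 25x^3 - 99x^2 - 160x - 92

the image equals g(x) = -2x^4 - 25x^3 - 99x^2 - 160x - 92


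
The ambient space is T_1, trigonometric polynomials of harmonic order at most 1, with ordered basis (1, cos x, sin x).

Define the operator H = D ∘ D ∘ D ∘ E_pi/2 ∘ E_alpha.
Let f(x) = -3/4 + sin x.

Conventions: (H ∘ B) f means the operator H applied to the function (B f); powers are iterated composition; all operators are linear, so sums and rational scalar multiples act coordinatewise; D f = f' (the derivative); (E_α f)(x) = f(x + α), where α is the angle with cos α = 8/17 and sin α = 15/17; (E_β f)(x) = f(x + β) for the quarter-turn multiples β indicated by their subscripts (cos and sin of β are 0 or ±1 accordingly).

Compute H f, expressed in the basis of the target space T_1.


E_alpha f = -3/4 + (15/17)cos x + (8/17)sin x
E_pi/2 E_alpha f = -3/4 + (8/17)cos x - (15/17)sin x
D E_pi/2 E_alpha f = -(15/17)cos x - (8/17)sin x
D (D ∘ E_pi/2 ∘ E_alpha) f = -(8/17)cos x + (15/17)sin x
D D (D ∘ E_pi/2 ∘ E_alpha) f = (15/17)cos x + (8/17)sin x

g(x) = (15/17)cos x + (8/17)sin x


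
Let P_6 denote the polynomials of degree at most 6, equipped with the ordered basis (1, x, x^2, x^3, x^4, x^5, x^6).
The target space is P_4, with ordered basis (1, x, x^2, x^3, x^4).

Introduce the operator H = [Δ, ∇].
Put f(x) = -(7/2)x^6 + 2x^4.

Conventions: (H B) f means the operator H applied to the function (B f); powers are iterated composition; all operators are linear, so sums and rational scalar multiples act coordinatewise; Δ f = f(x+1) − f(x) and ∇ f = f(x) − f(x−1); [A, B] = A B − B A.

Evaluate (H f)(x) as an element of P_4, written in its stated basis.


the image equals g(x) = 0

∇ f = -21x^5 + (105/2)x^4 - 62x^3 + (81/2)x^2 - 13x + 3/2
Δ ∇ f = -105x^4 - 81x^2 - 3
Δ f = -21x^5 - (105/2)x^4 - 62x^3 - (81/2)x^2 - 13x - 3/2
∇ Δ f = -105x^4 - 81x^2 - 3
[Δ, ∇] f = 0


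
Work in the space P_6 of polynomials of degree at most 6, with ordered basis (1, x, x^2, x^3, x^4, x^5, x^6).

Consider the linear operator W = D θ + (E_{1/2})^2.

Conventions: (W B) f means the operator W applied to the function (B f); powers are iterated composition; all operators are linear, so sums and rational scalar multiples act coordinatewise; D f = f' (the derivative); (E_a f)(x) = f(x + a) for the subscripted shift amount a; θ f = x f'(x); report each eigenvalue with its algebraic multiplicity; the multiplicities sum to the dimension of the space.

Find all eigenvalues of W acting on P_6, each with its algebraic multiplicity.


λ = 1 (multiplicity 7)

image of 1: 1
image of x: x + 2
image of x^2: x^2 + 6x + 1
image of x^3: x^3 + 12x^2 + 3x + 1
image of x^4: x^4 + 20x^3 + 6x^2 + 4x + 1
image of x^5: x^5 + 30x^4 + 10x^3 + 10x^2 + 5x + 1
image of x^6: x^6 + 42x^5 + 15x^4 + 20x^3 + 15x^2 + 6x + 1
the matrix is upper triangular; its diagonal is (1, 1, 1, 1, 1, 1, 1)
for a triangular matrix the eigenvalues are the diagonal entries, with algebraic multiplicity their repetition count


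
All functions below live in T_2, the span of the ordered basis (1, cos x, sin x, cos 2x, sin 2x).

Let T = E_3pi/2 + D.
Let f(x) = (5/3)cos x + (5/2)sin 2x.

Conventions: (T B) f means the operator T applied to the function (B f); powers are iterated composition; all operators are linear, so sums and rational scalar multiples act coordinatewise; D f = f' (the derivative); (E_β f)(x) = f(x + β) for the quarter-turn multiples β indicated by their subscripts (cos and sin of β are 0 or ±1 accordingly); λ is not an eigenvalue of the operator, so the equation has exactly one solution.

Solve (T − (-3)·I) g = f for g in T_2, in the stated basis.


write g with unknown coordinates in the stated basis and equate coefficients in (T − (-3)·I) g = f
solving from the highest basis element down gives g = (5/9)cos x - (5/8)cos 2x + (5/8)sin 2x
check: T g = (15/8)cos 2x + (5/8)sin 2x
so T g − (-3)·g = (5/3)cos x + (5/2)sin 2x = f ✓

the image equals g(x) = (5/9)cos x - (5/8)cos 2x + (5/8)sin 2x


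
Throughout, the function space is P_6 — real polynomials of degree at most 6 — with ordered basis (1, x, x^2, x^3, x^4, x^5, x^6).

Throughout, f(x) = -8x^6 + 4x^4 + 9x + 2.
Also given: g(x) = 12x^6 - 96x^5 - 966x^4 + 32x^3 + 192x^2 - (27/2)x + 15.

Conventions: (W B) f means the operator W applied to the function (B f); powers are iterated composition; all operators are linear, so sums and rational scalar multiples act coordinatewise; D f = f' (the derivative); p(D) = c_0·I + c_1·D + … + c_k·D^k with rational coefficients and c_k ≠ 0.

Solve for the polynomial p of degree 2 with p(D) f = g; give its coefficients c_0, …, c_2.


D^0 f = -8x^6 + 4x^4 + 9x + 2
D^1 f = -48x^5 + 16x^3 + 9
D^2 f = -240x^4 + 48x^2
matching coefficients of g against c_0 f + c_1 Df + … from the top degree down determines the c_i
solution: c_0 = -3/2, c_1 = 2, c_2 = 4

p(D) = -(3/2)·I + 2·D + 4·D^2, i.e. c_0 = -3/2, c_1 = 2, c_2 = 4


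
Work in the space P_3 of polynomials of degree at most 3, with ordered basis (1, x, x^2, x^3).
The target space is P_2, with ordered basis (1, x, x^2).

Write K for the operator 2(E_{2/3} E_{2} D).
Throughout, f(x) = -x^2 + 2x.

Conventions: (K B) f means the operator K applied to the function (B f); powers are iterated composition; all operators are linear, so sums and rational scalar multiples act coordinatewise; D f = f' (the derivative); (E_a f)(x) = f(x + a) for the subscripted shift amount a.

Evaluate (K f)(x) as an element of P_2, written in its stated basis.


D f = -2x + 2
E_{2} D f = -2x - 2
E_{2/3} E_{2} D f = -2x - 10/3
(2(E_{2/3} E_{2} D)) f = -4x - 20/3

the image equals g(x) = -4x - 20/3


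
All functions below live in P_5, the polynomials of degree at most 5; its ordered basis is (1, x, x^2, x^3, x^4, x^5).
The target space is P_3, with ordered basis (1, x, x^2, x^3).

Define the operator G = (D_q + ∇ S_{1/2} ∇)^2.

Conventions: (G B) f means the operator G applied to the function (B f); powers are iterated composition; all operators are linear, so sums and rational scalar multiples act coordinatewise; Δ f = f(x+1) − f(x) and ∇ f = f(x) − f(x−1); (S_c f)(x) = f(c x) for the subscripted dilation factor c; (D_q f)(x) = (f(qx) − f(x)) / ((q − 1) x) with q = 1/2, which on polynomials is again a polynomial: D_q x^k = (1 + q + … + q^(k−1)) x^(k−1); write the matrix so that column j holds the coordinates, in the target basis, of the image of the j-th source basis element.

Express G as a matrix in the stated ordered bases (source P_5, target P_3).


the matrix is [[0, 0, 3/2, 13/4, -231/32, 149/16]; [0, 0, 0, 21/8, 81/16, -489/32]; [0, 0, 0, 0, 105/32, 163/32]; [0, 0, 0, 0, 0, 465/128]] (rows listed top to bottom)

image of 1: 0
image of x: 0
image of x^2: 3/2
image of x^3: (21/8)x + 13/4
image of x^4: (105/32)x^2 + (81/16)x - 231/32
image of x^5: (465/128)x^3 + (163/32)x^2 - (489/32)x + 149/16
each image's coordinates form column j of the matrix


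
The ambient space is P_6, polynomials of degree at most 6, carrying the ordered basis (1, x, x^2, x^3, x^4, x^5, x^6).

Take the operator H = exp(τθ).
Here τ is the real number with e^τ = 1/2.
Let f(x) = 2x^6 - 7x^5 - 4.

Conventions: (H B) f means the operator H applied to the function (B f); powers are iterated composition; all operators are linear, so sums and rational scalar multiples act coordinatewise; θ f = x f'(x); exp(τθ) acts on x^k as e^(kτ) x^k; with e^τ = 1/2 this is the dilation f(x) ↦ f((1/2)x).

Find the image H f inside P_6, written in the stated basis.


exp(τθ) x^k = e^(kτ) x^k; with e^τ = 1/2 this sends x^k to (1/2)^k x^k
x^5 ↦ 1/32 x^5
x^6 ↦ 1/64 x^6
applying this coordinatewise to f: exp(τθ) f = (1/32)x^6 - (7/32)x^5 - 4

the result is g(x) = (1/32)x^6 - (7/32)x^5 - 4


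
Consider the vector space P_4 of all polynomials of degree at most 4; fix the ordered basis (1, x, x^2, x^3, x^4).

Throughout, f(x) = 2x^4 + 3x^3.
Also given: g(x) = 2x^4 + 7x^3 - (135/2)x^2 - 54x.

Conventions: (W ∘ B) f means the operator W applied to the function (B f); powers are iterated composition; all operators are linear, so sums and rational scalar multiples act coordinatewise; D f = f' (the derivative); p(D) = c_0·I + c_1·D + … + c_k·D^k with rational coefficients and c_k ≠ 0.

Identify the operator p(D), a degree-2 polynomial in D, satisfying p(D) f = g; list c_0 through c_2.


D^0 f = 2x^4 + 3x^3
D^1 f = 8x^3 + 9x^2
D^2 f = 24x^2 + 18x
matching coefficients of g against c_0 f + c_1 Df + … from the top degree down determines the c_i
solution: c_0 = 1, c_1 = 1/2, c_2 = -3

c_0 = 1, c_1 = 1/2, c_2 = -3


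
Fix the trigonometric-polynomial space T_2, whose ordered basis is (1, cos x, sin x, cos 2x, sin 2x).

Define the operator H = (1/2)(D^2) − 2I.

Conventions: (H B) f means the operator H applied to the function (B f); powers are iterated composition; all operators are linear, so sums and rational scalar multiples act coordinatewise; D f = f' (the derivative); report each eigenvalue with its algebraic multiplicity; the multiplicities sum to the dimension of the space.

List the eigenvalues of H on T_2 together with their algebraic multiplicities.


image of 1: -2
image of cos x: -(5/2)cos x
image of sin x: -(5/2)sin x
image of cos 2x: -4cos 2x
image of sin 2x: -4sin 2x
the matrix is diagonal; its diagonal is (-2, -5/2, -5/2, -4, -4)
for a triangular matrix the eigenvalues are the diagonal entries, with algebraic multiplicity their repetition count

λ = -4 (multiplicity 2), λ = -5/2 (multiplicity 2), λ = -2 (multiplicity 1)


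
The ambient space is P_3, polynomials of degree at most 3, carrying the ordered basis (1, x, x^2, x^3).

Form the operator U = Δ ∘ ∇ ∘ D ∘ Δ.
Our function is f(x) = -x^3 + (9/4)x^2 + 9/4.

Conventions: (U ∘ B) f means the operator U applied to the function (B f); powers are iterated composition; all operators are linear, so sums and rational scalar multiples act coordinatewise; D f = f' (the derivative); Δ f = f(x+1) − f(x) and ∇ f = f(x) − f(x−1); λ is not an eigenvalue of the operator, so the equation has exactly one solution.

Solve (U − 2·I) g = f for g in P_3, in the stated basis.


the result is g(x) = (1/2)x^3 - (9/8)x^2 - 9/8

write g with unknown coordinates in the stated basis and equate coefficients in (U − 2·I) g = f
solving from the highest basis element down gives g = (1/2)x^3 - (9/8)x^2 - 9/8
check: U g = 0
so U g − 2·g = -x^3 + (9/4)x^2 + 9/4 = f ✓
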